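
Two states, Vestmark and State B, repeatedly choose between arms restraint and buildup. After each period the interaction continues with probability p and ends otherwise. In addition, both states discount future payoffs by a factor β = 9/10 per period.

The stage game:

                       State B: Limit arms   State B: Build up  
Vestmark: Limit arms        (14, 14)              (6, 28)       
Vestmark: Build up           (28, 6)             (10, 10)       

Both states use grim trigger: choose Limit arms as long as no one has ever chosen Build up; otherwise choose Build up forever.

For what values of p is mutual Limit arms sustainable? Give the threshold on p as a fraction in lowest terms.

70/81

Expected continuation weight on next period's payoff is β·p = 9/10·p, which plays the role of the discount factor.
Cooperation requires 9/10·p ≥ (28−14)/(28−10) = 7/9, hence p ≥ 70/81.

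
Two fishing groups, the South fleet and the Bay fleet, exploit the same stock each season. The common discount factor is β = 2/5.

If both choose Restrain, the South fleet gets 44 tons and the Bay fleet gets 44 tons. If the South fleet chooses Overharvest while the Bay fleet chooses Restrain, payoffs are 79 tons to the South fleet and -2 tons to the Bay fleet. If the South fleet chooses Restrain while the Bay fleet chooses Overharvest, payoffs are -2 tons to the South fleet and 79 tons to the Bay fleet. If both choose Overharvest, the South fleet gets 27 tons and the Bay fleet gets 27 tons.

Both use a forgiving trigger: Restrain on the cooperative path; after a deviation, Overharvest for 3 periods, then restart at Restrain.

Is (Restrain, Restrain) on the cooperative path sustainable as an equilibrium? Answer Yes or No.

A one-shot deviation gives 79 now, then 27 for 3 periods, then back to 44.
Gain from deviating: (79−44) today; loss: (44−27) in each of the next 3 periods.
No-deviation condition: (44−27)(β+…+β^3) ≥ 79−44, i.e. β+…+β^3 ≥ 35/17.
At β = 2/5: β+…+β^3 = 0.6240 < 2.0588.
So cooperation is not sustainable.

No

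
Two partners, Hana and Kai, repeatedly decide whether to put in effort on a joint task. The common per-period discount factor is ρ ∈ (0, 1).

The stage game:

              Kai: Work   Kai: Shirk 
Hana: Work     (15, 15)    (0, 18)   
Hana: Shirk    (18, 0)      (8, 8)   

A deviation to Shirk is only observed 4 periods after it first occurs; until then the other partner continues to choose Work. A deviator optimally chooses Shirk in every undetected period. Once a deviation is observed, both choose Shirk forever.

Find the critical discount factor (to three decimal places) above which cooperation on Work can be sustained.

0.740

Deviating for the 4 undetected periods gains 18−15 = 3 per period over cooperation, then loses 15−8 = 7 per period forever once punishment starts.
Gain: 3(1 + ρ + … + ρ^3); loss: 7·ρ^4/(1−ρ).
No profitable deviation ⇔ 3(1−ρ^4) ≤ 7·ρ^4, i.e. ρ^4 ≥ 3/(3+7) = 3/10.
Hence ρ ≥ (3/10)^(1/4) ≈ 0.740.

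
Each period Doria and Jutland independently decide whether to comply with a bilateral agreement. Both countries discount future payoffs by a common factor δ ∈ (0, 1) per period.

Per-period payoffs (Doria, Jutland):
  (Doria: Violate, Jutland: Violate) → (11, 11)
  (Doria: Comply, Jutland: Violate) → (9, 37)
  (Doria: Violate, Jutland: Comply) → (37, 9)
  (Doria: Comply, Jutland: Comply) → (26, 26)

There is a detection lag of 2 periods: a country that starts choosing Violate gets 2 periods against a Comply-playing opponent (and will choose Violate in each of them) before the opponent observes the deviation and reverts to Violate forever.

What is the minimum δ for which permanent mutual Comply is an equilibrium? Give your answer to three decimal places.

0.650

Deviating for the 2 undetected periods gains 37−26 = 11 per period over cooperation, then loses 26−11 = 15 per period forever once punishment starts.
Gain: 11(1 + δ + … + δ^1); loss: 15·δ^2/(1−δ).
No profitable deviation ⇔ 11(1−δ^2) ≤ 15·δ^2, i.e. δ^2 ≥ 11/(11+15) = 11/26.
Hence δ ≥ (11/26)^(1/2) ≈ 0.650.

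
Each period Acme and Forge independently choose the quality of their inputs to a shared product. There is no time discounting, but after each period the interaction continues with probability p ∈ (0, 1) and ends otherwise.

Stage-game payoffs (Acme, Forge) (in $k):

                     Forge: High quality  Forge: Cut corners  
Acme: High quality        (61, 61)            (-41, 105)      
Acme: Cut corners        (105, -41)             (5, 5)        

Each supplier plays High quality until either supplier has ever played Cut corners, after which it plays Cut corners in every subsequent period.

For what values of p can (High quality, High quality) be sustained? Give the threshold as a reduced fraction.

11/25

With no time discounting, the continuation probability p plays the role of the discount factor.
Grim-trigger IC: 61/(1−p) ≥ 105 + 5p/(1−p) ⇒ p ≥ (105−61)/(105−5) = 11/25.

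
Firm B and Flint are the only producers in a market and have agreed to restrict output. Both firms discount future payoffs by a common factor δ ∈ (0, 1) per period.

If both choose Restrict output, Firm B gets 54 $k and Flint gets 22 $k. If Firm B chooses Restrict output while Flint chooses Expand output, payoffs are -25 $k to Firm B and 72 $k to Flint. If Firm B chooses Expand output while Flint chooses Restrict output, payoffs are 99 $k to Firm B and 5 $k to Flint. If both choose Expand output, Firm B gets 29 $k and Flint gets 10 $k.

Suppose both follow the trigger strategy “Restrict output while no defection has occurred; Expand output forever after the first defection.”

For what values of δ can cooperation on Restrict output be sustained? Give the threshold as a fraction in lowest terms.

For Firm B: deviation gain 99−54 = 45, per-period punishment loss 54−29 = 25. IC gives δ ≥ 45/70 = 9/14.
For Flint: gain 50, loss 12 per period, so δ ≥ 50/62 = 25/31.
The tighter constraint is Flint's, so cooperation needs δ ≥ 25/31.

25/31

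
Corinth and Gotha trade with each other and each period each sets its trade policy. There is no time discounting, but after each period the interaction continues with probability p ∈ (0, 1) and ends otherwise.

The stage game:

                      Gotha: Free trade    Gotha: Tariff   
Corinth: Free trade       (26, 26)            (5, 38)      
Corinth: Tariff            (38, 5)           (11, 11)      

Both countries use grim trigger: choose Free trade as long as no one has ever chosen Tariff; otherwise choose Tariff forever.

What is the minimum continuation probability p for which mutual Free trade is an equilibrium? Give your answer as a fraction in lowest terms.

4/9

With no time discounting, the continuation probability p plays the role of the discount factor.
Grim-trigger IC: 26/(1−p) ≥ 38 + 11p/(1−p) ⇒ p ≥ (38−26)/(38−11) = 4/9.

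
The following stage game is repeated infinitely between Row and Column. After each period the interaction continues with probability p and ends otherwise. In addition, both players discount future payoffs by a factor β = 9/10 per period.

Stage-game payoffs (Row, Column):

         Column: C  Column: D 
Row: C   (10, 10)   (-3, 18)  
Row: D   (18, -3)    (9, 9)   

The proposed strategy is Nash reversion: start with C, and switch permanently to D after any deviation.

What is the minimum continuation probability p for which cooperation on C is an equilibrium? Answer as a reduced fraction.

80/81

With continuation probability p and discount β, the effective per-period discount factor is βp.
Grim-trigger IC: βp ≥ (18−10)/(18−9) = 8/9.
So p ≥ (8/9)/(9/10) = 80/81.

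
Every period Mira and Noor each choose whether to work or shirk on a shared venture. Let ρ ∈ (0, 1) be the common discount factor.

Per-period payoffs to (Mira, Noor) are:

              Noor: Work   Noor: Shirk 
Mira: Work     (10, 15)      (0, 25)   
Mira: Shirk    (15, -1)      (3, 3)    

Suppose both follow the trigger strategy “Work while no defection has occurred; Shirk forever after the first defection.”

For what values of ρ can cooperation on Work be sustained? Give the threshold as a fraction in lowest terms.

5/11

For Mira: deviation gain 15−10 = 5, per-period punishment loss 10−3 = 7. IC gives ρ ≥ 5/12.
For Noor: gain 10, loss 12 per period, so ρ ≥ 10/22 = 5/11.
The tighter constraint is Noor's, so cooperation needs ρ ≥ 5/11.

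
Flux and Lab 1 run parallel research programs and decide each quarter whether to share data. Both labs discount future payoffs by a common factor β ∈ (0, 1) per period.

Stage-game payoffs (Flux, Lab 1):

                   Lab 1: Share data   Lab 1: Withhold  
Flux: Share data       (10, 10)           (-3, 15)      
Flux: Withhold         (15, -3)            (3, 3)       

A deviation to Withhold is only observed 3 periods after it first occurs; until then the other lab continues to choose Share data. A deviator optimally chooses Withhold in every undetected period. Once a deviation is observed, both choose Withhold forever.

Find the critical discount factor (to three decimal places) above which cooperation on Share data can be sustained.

0.747

The best deviation is to choose Withhold for all 3 undetected periods, earning 15 each, then 3 forever once detected.
Deviation value: 15(1−β^3)/(1−β) + 3β^3/(1−β); cooperation value: 10/(1−β).
IC: 10 ≥ 15(1−β^3) + 3β^3 = 15 − 12β^3.
So β^3 ≥ 5/12, giving β ≥ (5/12)^(1/3) ≈ 0.747.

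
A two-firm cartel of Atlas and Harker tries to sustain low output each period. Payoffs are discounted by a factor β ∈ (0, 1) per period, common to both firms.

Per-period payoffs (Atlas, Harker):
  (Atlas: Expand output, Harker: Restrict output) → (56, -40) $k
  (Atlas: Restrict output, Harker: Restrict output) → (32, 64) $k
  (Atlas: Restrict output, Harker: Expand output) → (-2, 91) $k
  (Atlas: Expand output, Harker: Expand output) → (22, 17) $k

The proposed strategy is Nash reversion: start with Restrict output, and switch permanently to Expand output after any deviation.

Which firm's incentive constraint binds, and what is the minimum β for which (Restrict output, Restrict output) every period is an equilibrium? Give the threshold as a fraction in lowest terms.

Atlas; β ≥ 12/17

Atlas's threshold: (56−32)/(56−22) = 12/17.
Harker's threshold: (91−64)/(91−17) = 27/74.
12/17 > 27/74, so Atlas binds and β* = 12/17.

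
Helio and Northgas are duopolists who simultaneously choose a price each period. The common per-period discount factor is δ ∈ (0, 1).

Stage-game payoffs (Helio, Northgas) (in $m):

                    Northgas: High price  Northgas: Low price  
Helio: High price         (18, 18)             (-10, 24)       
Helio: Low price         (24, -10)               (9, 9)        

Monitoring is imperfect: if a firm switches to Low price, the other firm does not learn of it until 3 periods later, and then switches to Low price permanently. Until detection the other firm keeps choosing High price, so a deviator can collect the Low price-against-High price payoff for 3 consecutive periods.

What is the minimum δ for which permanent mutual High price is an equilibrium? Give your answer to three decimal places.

0.737

Deviating for the 3 undetected periods gains 24−18 = 6 per period over cooperation, then loses 18−9 = 9 per period forever once punishment starts.
Gain: 6(1 + δ + … + δ^2); loss: 9·δ^3/(1−δ).
No profitable deviation ⇔ 6(1−δ^3) ≤ 9·δ^3, i.e. δ^3 ≥ 6/(6+9) = 2/5.
Hence δ ≥ (2/5)^(1/3) ≈ 0.737.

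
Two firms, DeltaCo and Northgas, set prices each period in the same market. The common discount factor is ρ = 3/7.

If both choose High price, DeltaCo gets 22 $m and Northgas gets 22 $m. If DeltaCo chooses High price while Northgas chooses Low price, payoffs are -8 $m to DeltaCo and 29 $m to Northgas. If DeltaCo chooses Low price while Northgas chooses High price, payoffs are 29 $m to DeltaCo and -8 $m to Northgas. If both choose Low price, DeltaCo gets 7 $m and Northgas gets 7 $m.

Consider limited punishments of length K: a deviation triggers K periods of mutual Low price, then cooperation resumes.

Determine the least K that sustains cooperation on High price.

2

No profitable deviation requires (22−7)(ρ+…+ρ^K) ≥ 29−22, i.e. ρ+…+ρ^K ≥ 7/15 ≈ 0.4667.
With ρ = 3/7, the partial sums are K=1: 0.4286, K=2: 0.6122.
K = 2 is the first length at which the sum reaches 0.4667.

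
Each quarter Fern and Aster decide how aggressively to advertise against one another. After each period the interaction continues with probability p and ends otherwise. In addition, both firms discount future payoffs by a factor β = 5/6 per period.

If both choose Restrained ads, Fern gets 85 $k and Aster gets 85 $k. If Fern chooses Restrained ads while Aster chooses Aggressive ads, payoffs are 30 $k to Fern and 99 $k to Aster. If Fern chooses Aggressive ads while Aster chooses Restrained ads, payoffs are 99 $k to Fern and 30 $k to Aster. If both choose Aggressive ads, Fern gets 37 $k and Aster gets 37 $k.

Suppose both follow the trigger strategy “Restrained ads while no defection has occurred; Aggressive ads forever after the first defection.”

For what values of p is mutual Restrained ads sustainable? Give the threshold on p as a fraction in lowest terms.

42/155

With continuation probability p and discount β, the effective per-period discount factor is βp.
Grim-trigger IC: βp ≥ (99−85)/(99−37) = 7/31.
So p ≥ (7/31)/(5/6) = 42/155.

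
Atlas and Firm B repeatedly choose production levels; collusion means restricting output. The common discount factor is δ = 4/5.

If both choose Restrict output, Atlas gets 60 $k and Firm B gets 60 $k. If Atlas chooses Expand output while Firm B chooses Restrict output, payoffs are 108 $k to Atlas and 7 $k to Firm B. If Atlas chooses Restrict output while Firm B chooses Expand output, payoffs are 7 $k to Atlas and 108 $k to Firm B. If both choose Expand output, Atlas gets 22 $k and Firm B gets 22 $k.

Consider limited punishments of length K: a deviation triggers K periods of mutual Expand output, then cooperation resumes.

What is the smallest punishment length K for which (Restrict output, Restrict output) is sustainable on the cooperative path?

2

IC: δ(1−δ^K)/(1−δ) ≥ (108−60)/(60−22) = 24/19.
With δ = 4/5: need 1 − δ^K ≥ 24/19·(1−4/5)/(4/5), i.e. δ^K ≤ 0.6842.
Since (4/5)^1 = 0.8000 and (4/5)^2 = 0.6400, the smallest such K is 2.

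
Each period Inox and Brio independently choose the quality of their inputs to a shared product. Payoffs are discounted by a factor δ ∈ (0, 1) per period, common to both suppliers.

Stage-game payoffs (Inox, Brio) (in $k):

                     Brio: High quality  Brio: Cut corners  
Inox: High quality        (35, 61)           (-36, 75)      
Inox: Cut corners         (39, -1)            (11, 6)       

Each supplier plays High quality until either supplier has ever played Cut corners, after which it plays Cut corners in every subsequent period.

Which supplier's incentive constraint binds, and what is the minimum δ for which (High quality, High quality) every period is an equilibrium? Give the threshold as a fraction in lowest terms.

Inox's threshold: (39−35)/(39−11) = 1/7.
Brio's threshold: (75−61)/(75−6) = 14/69.
1/7 < 14/69, so Brio binds and δ* = 14/69.

Brio; δ ≥ 14/69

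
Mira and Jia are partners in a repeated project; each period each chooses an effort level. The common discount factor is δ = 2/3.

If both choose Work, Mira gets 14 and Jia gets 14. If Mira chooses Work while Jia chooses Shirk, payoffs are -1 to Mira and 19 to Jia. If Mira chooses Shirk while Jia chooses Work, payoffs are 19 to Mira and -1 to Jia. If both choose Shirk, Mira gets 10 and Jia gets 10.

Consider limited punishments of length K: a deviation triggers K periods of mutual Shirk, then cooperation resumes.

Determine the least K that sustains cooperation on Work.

Need Σ_{k=1}^{K} δ^k ≥ (19−14)/(14−10) = 1.2500 at δ = 2/3.
At K = 2 the sum is 1.1111 < 1.2500; at K = 3 it is 1.4074 ≥ 1.2500.
So the minimum punishment length is K = 3.

3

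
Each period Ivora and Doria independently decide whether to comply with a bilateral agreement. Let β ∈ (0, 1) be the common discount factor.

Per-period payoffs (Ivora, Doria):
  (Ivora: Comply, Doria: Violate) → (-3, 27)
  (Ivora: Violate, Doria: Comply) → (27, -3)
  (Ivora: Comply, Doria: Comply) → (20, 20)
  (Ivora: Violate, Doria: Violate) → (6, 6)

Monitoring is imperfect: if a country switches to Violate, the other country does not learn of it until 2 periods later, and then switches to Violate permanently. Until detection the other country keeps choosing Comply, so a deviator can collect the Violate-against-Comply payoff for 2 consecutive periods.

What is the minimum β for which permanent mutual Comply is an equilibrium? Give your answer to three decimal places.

0.577

Deviating for the 2 undetected periods gains 27−20 = 7 per period over cooperation, then loses 20−6 = 14 per period forever once punishment starts.
Gain: 7(1 + β + … + β^1); loss: 14·β^2/(1−β).
No profitable deviation ⇔ 7(1−β^2) ≤ 14·β^2, i.e. β^2 ≥ 7/(7+14) = 1/3.
Hence β ≥ (1/3)^(1/2) ≈ 0.577.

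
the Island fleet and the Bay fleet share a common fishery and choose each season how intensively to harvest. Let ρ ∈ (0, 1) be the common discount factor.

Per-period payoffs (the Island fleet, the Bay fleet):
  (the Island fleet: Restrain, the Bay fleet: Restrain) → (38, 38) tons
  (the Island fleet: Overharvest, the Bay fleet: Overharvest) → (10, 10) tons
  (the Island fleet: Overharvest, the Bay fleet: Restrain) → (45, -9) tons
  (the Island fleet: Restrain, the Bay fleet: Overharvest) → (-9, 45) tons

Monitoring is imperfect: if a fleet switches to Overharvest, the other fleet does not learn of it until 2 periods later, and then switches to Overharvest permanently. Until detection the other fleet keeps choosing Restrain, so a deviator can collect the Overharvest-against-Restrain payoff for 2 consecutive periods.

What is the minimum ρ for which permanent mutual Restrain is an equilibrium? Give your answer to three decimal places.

0.447

A deviator earns 45 for 2 periods, then 10 forever; cooperating earns 38 forever. Multiplying the IC by (1−ρ):
38 ≥ 45(1−ρ^2) + 10ρ^2, so 35·ρ^2 ≥ 7 and ρ^2 ≥ 1/5.
ρ ≥ (1/5)^(1/2) ≈ 0.447.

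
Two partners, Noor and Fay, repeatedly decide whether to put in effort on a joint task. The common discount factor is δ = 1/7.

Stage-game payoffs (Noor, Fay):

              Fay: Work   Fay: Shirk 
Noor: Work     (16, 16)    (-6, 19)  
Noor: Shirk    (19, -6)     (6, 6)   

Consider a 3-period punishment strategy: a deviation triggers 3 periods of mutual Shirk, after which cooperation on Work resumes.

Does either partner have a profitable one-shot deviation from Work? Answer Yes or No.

Yes

A one-shot deviation gives 19 now, then 6 for 3 periods, then back to 16.
Gain from deviating: (19−16) today; loss: (16−6) in each of the next 3 periods.
No-deviation condition: (16−6)(δ+…+δ^3) ≥ 19−16, i.e. δ+…+δ^3 ≥ 3/10.
At δ = 1/7: δ+…+δ^3 = 0.1662 < 0.3000.
So cooperation is not sustainable.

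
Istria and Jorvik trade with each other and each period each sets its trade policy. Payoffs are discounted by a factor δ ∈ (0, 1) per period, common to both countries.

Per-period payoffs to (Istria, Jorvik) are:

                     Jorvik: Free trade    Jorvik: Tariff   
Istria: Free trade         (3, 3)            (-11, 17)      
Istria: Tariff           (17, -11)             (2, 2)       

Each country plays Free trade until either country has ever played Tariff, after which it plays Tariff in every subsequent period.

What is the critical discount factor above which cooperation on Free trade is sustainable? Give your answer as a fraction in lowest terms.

14/15

3/(1−δ) ≥ 17 + 2δ/(1−δ)
3 ≥ 17 − 15δ
δ ≥ 14/15.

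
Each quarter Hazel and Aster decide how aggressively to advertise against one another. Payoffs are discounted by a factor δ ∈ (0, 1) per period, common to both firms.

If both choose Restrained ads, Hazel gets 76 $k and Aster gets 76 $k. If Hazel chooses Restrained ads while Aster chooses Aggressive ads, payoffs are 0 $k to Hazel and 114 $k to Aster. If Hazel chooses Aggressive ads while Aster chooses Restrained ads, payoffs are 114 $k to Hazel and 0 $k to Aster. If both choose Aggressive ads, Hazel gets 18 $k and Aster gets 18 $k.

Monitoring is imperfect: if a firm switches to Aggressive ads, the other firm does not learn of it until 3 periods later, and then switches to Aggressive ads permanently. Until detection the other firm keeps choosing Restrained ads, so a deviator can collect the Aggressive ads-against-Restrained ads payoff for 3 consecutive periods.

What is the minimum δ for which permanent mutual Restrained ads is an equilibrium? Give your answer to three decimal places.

The best deviation is to choose Aggressive ads for all 3 undetected periods, earning 114 each, then 18 forever once detected.
Deviation value: 114(1−δ^3)/(1−δ) + 18δ^3/(1−δ); cooperation value: 76/(1−δ).
IC: 76 ≥ 114(1−δ^3) + 18δ^3 = 114 − 96δ^3.
So δ^3 ≥ 38/96 = 19/48, giving δ ≥ (19/48)^(1/3) ≈ 0.734.

0.734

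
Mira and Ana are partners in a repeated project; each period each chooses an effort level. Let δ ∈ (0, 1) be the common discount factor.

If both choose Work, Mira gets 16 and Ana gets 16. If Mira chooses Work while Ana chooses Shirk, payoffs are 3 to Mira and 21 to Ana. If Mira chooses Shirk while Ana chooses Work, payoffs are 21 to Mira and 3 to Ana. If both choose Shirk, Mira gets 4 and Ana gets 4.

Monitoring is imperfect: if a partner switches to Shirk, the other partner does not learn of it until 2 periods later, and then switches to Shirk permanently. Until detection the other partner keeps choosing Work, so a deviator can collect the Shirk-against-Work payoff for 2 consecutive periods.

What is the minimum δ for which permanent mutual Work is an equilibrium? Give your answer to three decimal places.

0.542

A deviator earns 21 for 2 periods, then 4 forever; cooperating earns 16 forever. Multiplying the IC by (1−δ):
16 ≥ 21(1−δ^2) + 4δ^2, so 17·δ^2 ≥ 5 and δ^2 ≥ 5/17.
δ ≥ (5/17)^(1/2) ≈ 0.542.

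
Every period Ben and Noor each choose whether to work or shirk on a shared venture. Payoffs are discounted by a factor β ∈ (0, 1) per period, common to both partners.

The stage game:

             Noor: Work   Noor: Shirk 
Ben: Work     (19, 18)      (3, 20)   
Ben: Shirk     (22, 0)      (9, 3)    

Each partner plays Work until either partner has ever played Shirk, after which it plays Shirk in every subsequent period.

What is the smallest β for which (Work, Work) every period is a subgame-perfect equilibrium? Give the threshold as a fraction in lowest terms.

Ben: cooperation gives 19 each period; deviation gives 22 once then 9 forever.
  19/(1−β) ≥ 22 + 9β/(1−β) ⇒ β ≥ 3/13.
Noor: cooperation gives 18 each period; deviation gives 20 once then 3 forever.
  β ≥ 2/17.
Both must hold, so the binding constraint is Ben's: β ≥ 3/13.

3/13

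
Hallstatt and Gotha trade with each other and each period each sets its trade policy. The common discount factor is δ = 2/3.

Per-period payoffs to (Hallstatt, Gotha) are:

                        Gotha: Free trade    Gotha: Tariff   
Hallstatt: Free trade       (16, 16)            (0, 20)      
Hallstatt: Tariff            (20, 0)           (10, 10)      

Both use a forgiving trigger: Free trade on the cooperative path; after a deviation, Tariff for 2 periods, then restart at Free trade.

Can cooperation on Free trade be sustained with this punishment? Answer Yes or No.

Yes

Comparing payoff streams over the 3 periods until play realigns: cooperate → 16(1+δ+…+δ^2); deviate → 20 + 10(δ+…+δ^2).
Cooperation is sustained iff (16−10)(δ+…+δ^2) ≥ 20−16.
δ+…+δ^2 = 2/3·(1−(2/3)^2)/(1−2/3) = 1.1111, and (20−16)/(16−10) = 0.6667.
1.1111 ≥ 0.6667, so cooperation is sustainable.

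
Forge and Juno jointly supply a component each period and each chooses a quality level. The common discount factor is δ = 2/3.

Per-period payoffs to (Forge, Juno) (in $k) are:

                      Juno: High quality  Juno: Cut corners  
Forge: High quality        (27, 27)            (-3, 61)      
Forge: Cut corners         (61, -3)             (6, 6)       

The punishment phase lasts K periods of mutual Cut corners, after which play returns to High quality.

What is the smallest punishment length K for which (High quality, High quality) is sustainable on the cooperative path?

No profitable deviation requires (27−6)(δ+…+δ^K) ≥ 61−27, i.e. δ+…+δ^K ≥ 34/21 ≈ 1.6190.
With δ = 2/3, the partial sums are K=1: 0.6667, K=2: 1.1111, K=3: 1.4074, K=4: 1.6049, K=5: 1.7366.
K = 5 is the first length at which the sum reaches 1.6190.

5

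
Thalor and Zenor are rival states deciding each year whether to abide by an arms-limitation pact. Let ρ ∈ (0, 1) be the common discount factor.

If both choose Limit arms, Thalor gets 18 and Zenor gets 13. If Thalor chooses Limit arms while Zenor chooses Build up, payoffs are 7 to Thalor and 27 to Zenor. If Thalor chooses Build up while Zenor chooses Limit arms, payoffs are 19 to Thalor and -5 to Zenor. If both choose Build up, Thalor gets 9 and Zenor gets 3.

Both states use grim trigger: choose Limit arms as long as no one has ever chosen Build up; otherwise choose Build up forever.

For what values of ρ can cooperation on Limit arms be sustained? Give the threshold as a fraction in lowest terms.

Thalor: cooperation gives 18 each period; deviation gives 19 once then 9 forever.
  18/(1−ρ) ≥ 19 + 9ρ/(1−ρ) ⇒ ρ ≥ 1/10.
Zenor: cooperation gives 13 each period; deviation gives 27 once then 3 forever.
  ρ ≥ 14/24 = 7/12.
Both must hold, so the binding constraint is Zenor's: ρ ≥ 7/12.

7/12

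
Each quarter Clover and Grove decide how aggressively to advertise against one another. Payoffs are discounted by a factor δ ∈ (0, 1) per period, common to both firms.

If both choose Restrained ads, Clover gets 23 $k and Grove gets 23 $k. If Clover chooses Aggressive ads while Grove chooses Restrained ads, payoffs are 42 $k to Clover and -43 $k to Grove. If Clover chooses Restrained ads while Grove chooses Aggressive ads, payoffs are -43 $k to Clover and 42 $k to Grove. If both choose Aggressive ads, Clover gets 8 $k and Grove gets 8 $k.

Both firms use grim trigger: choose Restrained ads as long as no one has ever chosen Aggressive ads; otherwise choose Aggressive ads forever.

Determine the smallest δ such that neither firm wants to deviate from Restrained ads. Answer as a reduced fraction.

19/34

One-period gain from deviating is 42 − 23 = 19. The loss is 23 − 8 = 15 in every subsequent period, with present value 15·δ/(1−δ).
Deviation is unprofitable when 15·δ/(1−δ) ≥ 19, i.e. δ/(1−δ) ≥ 19/15.
Equivalently δ ≥ 19/(19+15) = 19/34.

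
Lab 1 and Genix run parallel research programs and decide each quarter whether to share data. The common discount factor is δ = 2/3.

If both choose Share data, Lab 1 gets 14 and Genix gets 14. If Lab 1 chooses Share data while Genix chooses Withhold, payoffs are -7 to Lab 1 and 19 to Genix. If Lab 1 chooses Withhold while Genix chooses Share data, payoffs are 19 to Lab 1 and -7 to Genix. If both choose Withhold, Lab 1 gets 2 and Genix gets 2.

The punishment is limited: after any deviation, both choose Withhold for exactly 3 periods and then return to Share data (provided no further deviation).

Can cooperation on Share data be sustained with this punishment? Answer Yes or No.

Yes

Comparing payoff streams over the 4 periods until play realigns: cooperate → 14(1+δ+…+δ^3); deviate → 19 + 2(δ+…+δ^3).
Cooperation is sustained iff (14−2)(δ+…+δ^3) ≥ 19−14.
δ+…+δ^3 = 2/3·(1−(2/3)^3)/(1−2/3) = 1.4074, and (19−14)/(14−2) = 0.4167.
1.4074 ≥ 0.4167, so cooperation is sustainable.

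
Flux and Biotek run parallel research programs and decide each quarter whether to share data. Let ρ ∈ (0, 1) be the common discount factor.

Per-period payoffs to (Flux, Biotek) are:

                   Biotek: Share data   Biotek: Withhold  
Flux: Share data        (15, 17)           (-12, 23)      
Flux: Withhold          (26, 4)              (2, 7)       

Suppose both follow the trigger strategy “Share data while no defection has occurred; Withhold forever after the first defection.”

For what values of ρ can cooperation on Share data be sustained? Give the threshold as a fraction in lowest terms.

Flux: cooperation gives 15 each period; deviation gives 26 once then 2 forever.
  15/(1−ρ) ≥ 26 + 2ρ/(1−ρ) ⇒ ρ ≥ 11/24.
Biotek: cooperation gives 17 each period; deviation gives 23 once then 7 forever.
  ρ ≥ 6/16 = 3/8.
Both must hold, so the binding constraint is Flux's: ρ ≥ 11/24.

11/24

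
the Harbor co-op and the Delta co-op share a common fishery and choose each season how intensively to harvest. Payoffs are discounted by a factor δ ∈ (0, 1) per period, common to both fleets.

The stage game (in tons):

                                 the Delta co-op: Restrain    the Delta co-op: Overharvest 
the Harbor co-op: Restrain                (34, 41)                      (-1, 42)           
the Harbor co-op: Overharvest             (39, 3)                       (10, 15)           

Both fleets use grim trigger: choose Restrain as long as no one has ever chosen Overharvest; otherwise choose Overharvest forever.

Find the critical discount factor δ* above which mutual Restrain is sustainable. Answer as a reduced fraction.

5/29

For the Harbor co-op: deviation gain 39−34 = 5, per-period punishment loss 34−10 = 24. IC gives δ ≥ 5/29.
For the Delta co-op: gain 1, loss 26 per period, so δ ≥ 1/27.
The tighter constraint is the Harbor co-op's, so cooperation needs δ ≥ 5/29.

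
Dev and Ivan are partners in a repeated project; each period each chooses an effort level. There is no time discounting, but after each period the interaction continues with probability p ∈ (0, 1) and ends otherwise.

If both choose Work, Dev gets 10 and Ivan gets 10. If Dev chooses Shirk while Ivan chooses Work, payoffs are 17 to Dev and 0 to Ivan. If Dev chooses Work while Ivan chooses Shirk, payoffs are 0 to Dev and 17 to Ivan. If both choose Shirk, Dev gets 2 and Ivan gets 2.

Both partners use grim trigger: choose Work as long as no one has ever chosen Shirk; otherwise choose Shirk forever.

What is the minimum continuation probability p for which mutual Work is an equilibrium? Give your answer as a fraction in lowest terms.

With no time discounting, the continuation probability p plays the role of the discount factor.
Grim-trigger IC: 10/(1−p) ≥ 17 + 2p/(1−p) ⇒ p ≥ (17−10)/(17−2) = 7/15.

7/15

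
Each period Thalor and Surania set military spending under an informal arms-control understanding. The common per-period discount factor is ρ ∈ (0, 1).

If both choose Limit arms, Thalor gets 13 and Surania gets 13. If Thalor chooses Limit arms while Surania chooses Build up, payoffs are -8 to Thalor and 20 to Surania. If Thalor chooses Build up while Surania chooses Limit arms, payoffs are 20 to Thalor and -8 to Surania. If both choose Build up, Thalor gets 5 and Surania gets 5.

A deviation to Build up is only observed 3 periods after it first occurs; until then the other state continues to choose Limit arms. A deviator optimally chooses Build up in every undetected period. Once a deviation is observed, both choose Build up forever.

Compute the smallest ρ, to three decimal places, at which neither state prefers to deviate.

0.776

The best deviation is to choose Build up for all 3 undetected periods, earning 20 each, then 5 forever once detected.
Deviation value: 20(1−ρ^3)/(1−ρ) + 5ρ^3/(1−ρ); cooperation value: 13/(1−ρ).
IC: 13 ≥ 20(1−ρ^3) + 5ρ^3 = 20 − 15ρ^3.
So ρ^3 ≥ 7/15, giving ρ ≥ (7/15)^(1/3) ≈ 0.776.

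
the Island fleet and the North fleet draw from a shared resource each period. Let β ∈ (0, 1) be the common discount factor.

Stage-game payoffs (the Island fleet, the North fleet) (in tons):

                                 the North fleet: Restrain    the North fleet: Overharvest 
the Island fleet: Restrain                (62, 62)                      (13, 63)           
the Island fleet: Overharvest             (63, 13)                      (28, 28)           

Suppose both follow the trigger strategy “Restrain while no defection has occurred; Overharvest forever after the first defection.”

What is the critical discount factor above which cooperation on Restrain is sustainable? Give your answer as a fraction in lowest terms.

Cooperation forever yields 62 each period: 62/(1−β).
Deviating yields 63 once, then 28 forever: 63 + 28β/(1−β).
No profitable deviation requires 62/(1−β) ≥ 63 + 28β/(1−β).
Multiplying by (1−β): 62 ≥ 63(1−β) + 28β = 63 − 35β.
So 35β ≥ 1, i.e. β ≥ 1/35.

1/35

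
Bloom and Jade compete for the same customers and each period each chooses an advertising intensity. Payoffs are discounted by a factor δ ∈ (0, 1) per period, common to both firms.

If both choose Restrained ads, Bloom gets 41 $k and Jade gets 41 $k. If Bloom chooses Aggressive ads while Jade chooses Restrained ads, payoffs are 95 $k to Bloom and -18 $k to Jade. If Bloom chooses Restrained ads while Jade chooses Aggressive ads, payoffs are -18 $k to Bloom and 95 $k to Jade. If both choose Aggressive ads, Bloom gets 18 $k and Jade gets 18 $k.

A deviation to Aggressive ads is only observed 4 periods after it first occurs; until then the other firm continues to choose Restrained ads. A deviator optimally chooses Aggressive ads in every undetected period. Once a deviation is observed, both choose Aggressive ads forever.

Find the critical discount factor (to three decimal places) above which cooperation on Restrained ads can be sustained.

Deviating for the 4 undetected periods gains 95−41 = 54 per period over cooperation, then loses 41−18 = 23 per period forever once punishment starts.
Gain: 54(1 + δ + … + δ^3); loss: 23·δ^4/(1−δ).
No profitable deviation ⇔ 54(1−δ^4) ≤ 23·δ^4, i.e. δ^4 ≥ 54/(54+23) = 54/77.
Hence δ ≥ (54/77)^(1/4) ≈ 0.915.

0.915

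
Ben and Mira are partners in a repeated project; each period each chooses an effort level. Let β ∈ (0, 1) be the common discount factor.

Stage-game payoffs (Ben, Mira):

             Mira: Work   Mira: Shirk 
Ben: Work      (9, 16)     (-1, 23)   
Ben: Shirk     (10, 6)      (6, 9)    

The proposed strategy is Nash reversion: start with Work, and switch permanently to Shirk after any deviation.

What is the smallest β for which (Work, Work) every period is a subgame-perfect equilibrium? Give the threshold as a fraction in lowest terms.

Ben's threshold: (10−9)/(10−6) = 1/4.
Mira's threshold: (23−16)/(23−9) = 1/2.
1/4 < 1/2, so Mira binds and β* = 1/2.

1/2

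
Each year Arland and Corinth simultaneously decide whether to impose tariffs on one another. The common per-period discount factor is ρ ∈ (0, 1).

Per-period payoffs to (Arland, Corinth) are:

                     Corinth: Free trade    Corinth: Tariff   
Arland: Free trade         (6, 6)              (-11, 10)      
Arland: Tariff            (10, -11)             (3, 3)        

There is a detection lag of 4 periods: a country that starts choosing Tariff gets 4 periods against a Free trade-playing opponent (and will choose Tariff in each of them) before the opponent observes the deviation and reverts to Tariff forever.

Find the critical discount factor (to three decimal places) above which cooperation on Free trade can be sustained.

0.869

Deviating for the 4 undetected periods gains 10−6 = 4 per period over cooperation, then loses 6−3 = 3 per period forever once punishment starts.
Gain: 4(1 + ρ + … + ρ^3); loss: 3·ρ^4/(1−ρ).
No profitable deviation ⇔ 4(1−ρ^4) ≤ 3·ρ^4, i.e. ρ^4 ≥ 4/(4+3) = 4/7.
Hence ρ ≥ (4/7)^(1/4) ≈ 0.869.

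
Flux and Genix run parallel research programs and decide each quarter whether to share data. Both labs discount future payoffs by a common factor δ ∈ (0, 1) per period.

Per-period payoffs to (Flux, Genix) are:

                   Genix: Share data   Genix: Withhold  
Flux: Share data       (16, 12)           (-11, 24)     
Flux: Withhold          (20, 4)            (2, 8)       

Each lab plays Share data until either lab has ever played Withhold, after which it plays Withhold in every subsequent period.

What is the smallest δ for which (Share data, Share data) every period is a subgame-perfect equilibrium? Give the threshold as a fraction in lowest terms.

3/4

Flux: cooperation gives 16 each period; deviation gives 20 once then 2 forever.
  16/(1−δ) ≥ 20 + 2δ/(1−δ) ⇒ δ ≥ 4/18 = 2/9.
Genix: cooperation gives 12 each period; deviation gives 24 once then 8 forever.
  δ ≥ 12/16 = 3/4.
Both must hold, so the binding constraint is Genix's: δ ≥ 3/4.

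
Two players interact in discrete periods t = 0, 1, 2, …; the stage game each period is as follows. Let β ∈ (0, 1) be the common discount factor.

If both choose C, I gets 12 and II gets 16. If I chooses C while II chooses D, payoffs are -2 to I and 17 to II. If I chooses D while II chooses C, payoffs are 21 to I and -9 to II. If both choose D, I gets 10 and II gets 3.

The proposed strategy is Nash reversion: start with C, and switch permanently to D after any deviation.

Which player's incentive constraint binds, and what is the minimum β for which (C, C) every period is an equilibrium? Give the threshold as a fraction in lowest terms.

I's threshold: (21−12)/(21−10) = 9/11.
II's threshold: (17−16)/(17−3) = 1/14.
9/11 > 1/14, so I binds and β* = 9/11.

I; β ≥ 9/11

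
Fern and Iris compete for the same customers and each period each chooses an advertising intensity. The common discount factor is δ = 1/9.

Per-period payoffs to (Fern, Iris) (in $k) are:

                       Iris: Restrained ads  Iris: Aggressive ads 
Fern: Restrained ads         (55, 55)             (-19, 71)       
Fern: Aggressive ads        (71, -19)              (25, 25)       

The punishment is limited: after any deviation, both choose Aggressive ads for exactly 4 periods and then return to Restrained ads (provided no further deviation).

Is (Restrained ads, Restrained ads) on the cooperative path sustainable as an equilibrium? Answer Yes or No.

IC: δ+…+δ^4 ≥ (71−55)/(55−25) = 8/15.
At δ = 1/9: partial sum = 0.1250 < 0.5333. Cooperation not sustainable.

No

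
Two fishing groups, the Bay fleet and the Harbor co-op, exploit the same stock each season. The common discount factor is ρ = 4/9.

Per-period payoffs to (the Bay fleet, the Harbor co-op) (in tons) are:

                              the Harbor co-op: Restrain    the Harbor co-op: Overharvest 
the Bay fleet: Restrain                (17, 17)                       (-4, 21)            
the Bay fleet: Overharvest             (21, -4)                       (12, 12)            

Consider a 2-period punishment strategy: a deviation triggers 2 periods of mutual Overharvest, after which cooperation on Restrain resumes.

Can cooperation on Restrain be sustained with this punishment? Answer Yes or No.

No

A one-shot deviation gives 21 now, then 12 for 2 periods, then back to 17.
Gain from deviating: (21−17) today; loss: (17−12) in each of the next 2 periods.
No-deviation condition: (17−12)(ρ+…+ρ^2) ≥ 21−17, i.e. ρ+…+ρ^2 ≥ 4/5.
At ρ = 4/9: ρ+…+ρ^2 = 0.6420 < 0.8000.
So cooperation is not sustainable.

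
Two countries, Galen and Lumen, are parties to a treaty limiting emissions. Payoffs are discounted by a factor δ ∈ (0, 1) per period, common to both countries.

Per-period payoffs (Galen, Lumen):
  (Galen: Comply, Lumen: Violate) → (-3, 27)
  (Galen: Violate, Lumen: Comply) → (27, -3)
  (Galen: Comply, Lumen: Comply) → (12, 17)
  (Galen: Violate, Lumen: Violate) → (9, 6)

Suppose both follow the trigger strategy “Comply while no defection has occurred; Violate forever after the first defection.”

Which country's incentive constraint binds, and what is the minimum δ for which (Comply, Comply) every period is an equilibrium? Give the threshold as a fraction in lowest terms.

Galen's threshold: (27−12)/(27−9) = 5/6.
Lumen's threshold: (27−17)/(27−6) = 10/21.
5/6 > 10/21, so Galen binds and δ* = 5/6.

Galen; δ ≥ 5/6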